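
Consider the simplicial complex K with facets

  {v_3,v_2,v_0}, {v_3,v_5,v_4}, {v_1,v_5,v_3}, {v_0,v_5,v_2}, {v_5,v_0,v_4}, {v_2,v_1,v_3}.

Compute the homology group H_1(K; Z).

H_1 = Z.

Take the total order v_0 < v_1 < v_2 < v_3 < v_4 < v_5 on the vertex set. Then K (dimension 2) consists of the simplices:

  0-simplices (6): [v_0], [v_1], [v_2], [v_3], [v_4], [v_5]
  1-simplices (12): [v_0,v_2], [v_0,v_3], [v_0,v_4], [v_0,v_5], [v_1,v_2], [v_1,v_3], [v_1,v_5], [v_2,v_3], [v_2,v_5], [v_3,v_4], [v_3,v_5], [v_4,v_5]
  2-simplices (6): [v_0,v_2,v_3], [v_0,v_2,v_5], [v_0,v_4,v_5], [v_1,v_2,v_3], [v_1,v_3,v_5], [v_3,v_4,v_5]

so the chain groups are C_0 ≅ Z^6, C_1 ≅ Z^12, C_2 ≅ Z^6.

∂_1: C_1 → C_0 sends each edge [p,q] (with p < q) to q − p. For instance
  ∂[v_0,v_5] = [v_5] − [v_0].
This gives a 6×12 integer matrix of rank 5; reducing to Smith normal form yields diagonal entries (1,1,1,1,1).

Boundary ∂_2: C_2 → C_1 maps a triangle to the signed sum of its edges. For instance
  ∂[v_1,v_2,v_3] = [v_2,v_3] − [v_1,v_3] + [v_1,v_2],
  ∂[v_0,v_4,v_5] = [v_4,v_5] − [v_0,v_5] + [v_0,v_4].
This gives a 12×6 integer matrix of rank 6; reducing to Smith normal form yields diagonal entries (1,1,1,1,1,1).

From H_k ≅ ker(∂_k) / im(∂_{k+1}) we obtain:

  H_1: rank ker ∂_1 − rank ∂_2 = (12 − 5) − 6 = 1, and the invariant factors of ∂_2 are all 1, so H_1 = Z.

(K is a triangulation of the cylinder S^1 x I.)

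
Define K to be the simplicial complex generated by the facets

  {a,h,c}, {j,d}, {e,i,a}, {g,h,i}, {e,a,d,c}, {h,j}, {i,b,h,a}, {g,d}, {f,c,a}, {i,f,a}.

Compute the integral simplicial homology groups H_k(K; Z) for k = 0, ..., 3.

Order the vertices as a < b < c < d < e < f < g < h < i < j. Listing each simplex with vertices in this order, K has dimension 3 with simplices:

  0-simplices (10): a, b, c, d, e, f, g, h, i, j
  1-simplices (22): ab, ac, ad, ae, af, ah, ai, bh, bi, cd, ce, cf, ch, de, dg, dj, ei, fi, gh, gi, hi, hj
  2-simplices (13): abh, abi, acd, ace, acf, ach, ade, aei, afi, ahi, bhi, cde, ghi
  3-simplices (2): abhi, acde

Hence C_0 ≅ Z^10, C_1 ≅ Z^22, C_2 ≅ Z^13, C_3 ≅ Z^2.

Boundary ∂_1: C_1 → C_0 sends each edge [p,q] (with p < q) to q − p.
The resulting 10×22 matrix has rank 9, and its Smith normal form has invariant factors (1,1,1,1,1,1,1,1,1).

The boundary map ∂_2: C_2 → C_1 sends each 2-simplex [p,q,r] to [q,r] − [p,r] + [p,q]. For instance
  ∂ade = de − ae + ad,
  ∂acd = cd − ad + ac.
As a 22×13 matrix over Z this has rank 11, with invariant factors (1,1,1,1,1,1,1,1,1,1,1).

The boundary map ∂_3: C_3 → C_2 sends each 3-simplex σ to the alternating sum Σ_i (−1)^i (σ with its i-th vertex removed). For instance
  ∂acde = cde − ade + ace − acd,
  ∂abhi = bhi − ahi + abi − abh.
The resulting 13×2 matrix has rank 2, and its Smith normal form has invariant factors (1,1).

Reading off H_k = ker ∂_k / im ∂_{k+1}:

  H_0: rank C_0 − rank ∂_1 = 10 − 9 = 1, and the invariant factors of ∂_1 are all 1, so H_0 ≅ Z.
  H_1: rank ker ∂_1 − rank ∂_2 = (22 − 9) − 11 = 2, and the invariant factors of ∂_2 are all 1, so H_1 ≅ Z^2.
  H_2: rank ker ∂_2 − rank ∂_3 = (13 − 11) − 2 = 0, and the invariant factors of ∂_3 are all 1, so H_2 ≅ 0.
  H_3: rank ker ∂_3 − rank ∂_4 = (2 − 2) − 0 = 0, and there is no ∂_4, so H_3 ≅ 0.

H_0 ≅ Z,  H_1 ≅ Z^2,  H_2 = 0,  H_3 = 0.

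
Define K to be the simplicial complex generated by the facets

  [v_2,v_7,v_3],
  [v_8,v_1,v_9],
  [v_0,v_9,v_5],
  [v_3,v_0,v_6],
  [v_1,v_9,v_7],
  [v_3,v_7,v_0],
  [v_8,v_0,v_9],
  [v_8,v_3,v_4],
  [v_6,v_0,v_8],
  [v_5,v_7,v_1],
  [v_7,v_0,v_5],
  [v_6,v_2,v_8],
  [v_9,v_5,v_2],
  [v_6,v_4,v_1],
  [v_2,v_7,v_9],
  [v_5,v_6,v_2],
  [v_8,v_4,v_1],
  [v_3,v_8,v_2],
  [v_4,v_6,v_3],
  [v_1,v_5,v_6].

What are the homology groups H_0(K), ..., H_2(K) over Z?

Fix the vertex order v_0 < v_1 < v_2 < v_3 < v_4 < v_5 < v_6 < v_7 < v_8 < v_9 and write every simplex with vertices in increasing order. Then dim K = 2 and the simplices of K are:

  0-simplices (10): [v_0], [v_1], [v_2], [v_3], [v_4], [v_5], [v_6], [v_7], [v_8], [v_9]
  1-simplices (30): (30 of them)
  2-simplices (20): (20 of them)

giving chain groups C_0 ≅ Z^10, C_1 ≅ Z^30, C_2 ≅ Z^20.

Boundary ∂_1: C_1 → C_0 sends each edge [p,q] (with p < q) to q − p.
The resulting 10×30 matrix has rank 9, and its Smith normal form has invariant factors (1,1,1,1,1,1,1,1,1).

∂_2: C_2 → C_1 sends each 2-simplex [p,q,r] to [q,r] − [p,r] + [p,q]. For instance
  ∂[v_2,v_3,v_7] = [v_3,v_7] − [v_2,v_7] + [v_2,v_3],
  ∂[v_1,v_5,v_7] = [v_5,v_7] − [v_1,v_7] + [v_1,v_5].
As a 30×20 matrix over Z this has rank 20, with invariant factors (1,1,1,1,1,1,1,1,1,1,1,1,1,1,1,1,1,1,1,2).

Computing H_k = (kernel of ∂_k) / (image of ∂_{k+1}):

  H_0: rank C_0 − rank ∂_1 = 10 − 9 = 1, and the invariant factors of ∂_1 are all 1, so H_0 = Z.
  H_1: rank ker ∂_1 − rank ∂_2 = (30 − 9) − 20 = 1, and ∂_2 has invariant factor 2 > 1, so H_1 = Z ⊕ Z/2.
  H_2: rank ker ∂_2 − rank ∂_3 = (20 − 20) − 0 = 0, and there is no ∂_3, so H_2 = 0.

H_0 = Z,  H_1 = Z ⊕ Z/2,  H_2 = 0.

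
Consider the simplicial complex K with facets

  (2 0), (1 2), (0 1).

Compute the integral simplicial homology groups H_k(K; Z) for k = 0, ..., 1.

Fix the vertex order 0 < 1 < 2 and write every simplex with vertices in increasing order. Then dim K = 1 and the simplices of K are:

  0-simplices (3): [0], [1], [2]
  1-simplices (3): [0,1], [0,2], [1,2]

Hence C_0 ≅ Z^3, C_1 ≅ Z^3.

∂_1: C_1 → C_0 is given by ∂[p,q] = [q] − [p].
As a 3×3 matrix over Z this has rank 2, with invariant factors (1,1).

Computing H_k = (kernel of ∂_k) / (image of ∂_{k+1}):

  H_0: rank C_0 − rank ∂_1 = 3 − 2 = 1, and the invariant factors of ∂_1 are all 1, so H_0 ≅ Z.
  H_1: rank ker ∂_1 − rank ∂_2 = (3 − 2) − 0 = 1, and there is no ∂_2, so H_1 ≅ Z.

As a check, the Euler characteristic is 3 − 3 = 0, which agrees with 1 − 1 = 0.

H_0 = Z,  H_1 = Z.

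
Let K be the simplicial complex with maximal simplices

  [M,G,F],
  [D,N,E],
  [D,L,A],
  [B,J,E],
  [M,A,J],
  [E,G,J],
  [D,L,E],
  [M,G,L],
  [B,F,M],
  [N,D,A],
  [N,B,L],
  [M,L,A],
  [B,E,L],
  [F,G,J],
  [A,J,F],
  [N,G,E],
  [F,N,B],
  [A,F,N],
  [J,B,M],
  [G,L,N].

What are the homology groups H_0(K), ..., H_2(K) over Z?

H_0 = Z,  H_1 = Z ⊕ Z/2,  H_2 = 0.

We work with the vertex ordering A < B < D < E < F < G < J < L < M < N. The simplices of K, each written with vertices in increasing order, are:

  0-simplices (10): A, B, D, E, F, G, J, L, M, N
  1-simplices (30): AD, AF, AJ, AL, AM, AN, BE, BF, BJ, BL, BM, BN, DE, DL, DN, EG, EJ, EL, EN, FG, FJ, FM, FN, GJ, GL, GM, GN, JM, LM, LN
  2-simplices (20): ADL, ADN, AFJ, AFN, AJM, ALM, BEJ, BEL, BFM, BFN, BJM, BLN, DEL, DEN, EGJ, EGN, FGJ, FGM, GLM, GLN

giving chain groups C_0 ≅ Z^10, C_1 ≅ Z^30, C_2 ≅ Z^20.

The boundary map ∂_1: C_1 → C_0 maps an edge to its endpoints' difference, ∂[p,q] = q − p. For instance
  ∂GN = N − G.
As a 10×30 matrix over Z this has rank 9, with invariant factors (1,1,1,1,1,1,1,1,1).

The boundary map ∂_2: C_2 → C_1 sends each 2-simplex [p,q,r] to [q,r] − [p,r] + [p,q]. For instance
  ∂AJM = JM − AM + AJ,
  ∂AFN = FN − AN + AF.
As a 30×20 matrix over Z this has rank 20, with invariant factors (1,1,1,1,1,1,1,1,1,1,1,1,1,1,1,1,1,1,1,2).

Reading off H_k = ker ∂_k / im ∂_{k+1}:

  H_0: rank C_0 − rank ∂_1 = 10 − 9 = 1, and the invariant factors of ∂_1 are all 1, so H_0 ≅ Z.
  H_1: rank ker ∂_1 − rank ∂_2 = (30 − 9) − 20 = 1, and ∂_2 has invariant factor 2 > 1, so H_1 ≅ Z ⊕ Z/2.
  H_2: rank ker ∂_2 − rank ∂_3 = (20 − 20) − 0 = 0, and there is no ∂_3, so H_2 ≅ 0.

As a check, the Euler characteristic is 10 − 30 + 20 = 0, which agrees with 1 − 1 + 0 = 0.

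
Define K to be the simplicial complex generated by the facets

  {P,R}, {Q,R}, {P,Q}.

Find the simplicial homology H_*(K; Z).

Fix the vertex order P < Q < R and write every simplex with vertices in increasing order. Then dim K = 1 and the simplices of K are:

  0-simplices (3): P, Q, R
  1-simplices (3): PQ, PR, QR

giving chain groups C_0 ≅ Z^3, C_1 ≅ Z^3.

Boundary ∂_1: C_1 → C_0 is given by ∂[p,q] = [q] − [p]. For instance
  ∂QR = R − Q.
This gives a 3×3 integer matrix of rank 2; reducing to Smith normal form yields diagonal entries (1,1).

Computing H_k = (kernel of ∂_k) / (image of ∂_{k+1}):

  H_0: rank C_0 − rank ∂_1 = 3 − 2 = 1, and the invariant factors of ∂_1 are all 1, so H_0 = Z.
  H_1: rank ker ∂_1 − rank ∂_2 = (3 − 2) − 0 = 1, and there is no ∂_2, so H_1 = Z.

H_0 ≅ Z,  H_1 ≅ Z.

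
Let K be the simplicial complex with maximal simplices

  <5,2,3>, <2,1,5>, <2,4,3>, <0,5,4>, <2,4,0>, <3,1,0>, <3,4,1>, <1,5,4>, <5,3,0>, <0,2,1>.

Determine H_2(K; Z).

H_2 = 0.

Fix the vertex order 0 < 1 < 2 < 3 < 4 < 5 and write every simplex with vertices in increasing order. Then dim K = 2 and the simplices of K are:

  0-simplices (6): [0], [1], [2], [3], [4], [5]
  1-simplices (15): [0,1], [0,2], [0,3], [0,4], [0,5], [1,2], [1,3], [1,4], [1,5], [2,3], [2,4], [2,5], [3,4], [3,5], [4,5]
  2-simplices (10): [0,1,2], [0,1,3], [0,2,4], [0,3,5], [0,4,5], [1,2,5], [1,3,4], [1,4,5], [2,3,4], [2,3,5]

Hence C_0 ≅ Z^6, C_1 ≅ Z^15, C_2 ≅ Z^10.

The boundary map ∂_1: C_1 → C_0 maps an edge to its endpoints' difference, ∂[p,q] = q − p.
The 6×15 boundary matrix has rank 5 and Smith normal form diag(1,1,1,1,1).

Boundary ∂_2: C_2 → C_1 acts by ∂[p,q,r] = [q,r] − [p,r] + [p,q]. For instance
  ∂[0,1,3] = [1,3] − [0,3] + [0,1],
  ∂[2,3,5] = [3,5] − [2,5] + [2,3].
The resulting 15×10 matrix has rank 10, and its Smith normal form has invariant factors (1,1,1,1,1,1,1,1,1,2).

Now H_k = ker ∂_k / im ∂_{k+1}, so:

  H_2: rank ker ∂_2 − rank ∂_3 = (10 − 10) − 0 = 0, and there is no ∂_3, so H_2 = 0.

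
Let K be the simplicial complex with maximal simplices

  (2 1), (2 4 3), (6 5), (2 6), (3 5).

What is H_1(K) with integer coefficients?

H_1 = Z.

K has 6 vertices, 7 edges, 1 triangle.
rank ∂_1 = 5, rank ∂_2 = 1 ⇒ b_1 = 7 − 5 − 1 = 1; all invariant factors of ∂_2 are 1 so no torsion. So H_1 ≅ Z.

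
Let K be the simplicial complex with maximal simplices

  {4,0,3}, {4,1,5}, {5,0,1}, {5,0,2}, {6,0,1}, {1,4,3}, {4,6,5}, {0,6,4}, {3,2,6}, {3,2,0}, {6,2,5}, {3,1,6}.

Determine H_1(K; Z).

H_1 = Z/2.

We work with the vertex ordering 0 < 1 < 2 < 3 < 4 < 5 < 6. The simplices of K, each written with vertices in increasing order, are:

  0-simplices (7): [0], [1], [2], [3], [4], [5], [6]
  1-simplices (18): [0,1], [0,2], [0,3], [0,4], [0,5], [0,6], [1,3], [1,4], [1,5], [1,6], [2,3], [2,5], [2,6], [3,4], [3,6], [4,5], [4,6], [5,6]
  2-simplices (12): [0,1,5], [0,1,6], [0,2,3], [0,2,5], [0,3,4], [0,4,6], [1,3,4], [1,3,6], [1,4,5], [2,3,6], [2,5,6], [4,5,6]

so the chain groups are C_0 ≅ Z^7, C_1 ≅ Z^18, C_2 ≅ Z^12.

∂_1: C_1 → C_0 is given by ∂[p,q] = [q] − [p].
This gives a 7×18 integer matrix of rank 6; reducing to Smith normal form yields diagonal entries (1,1,1,1,1,1).

The boundary map ∂_2: C_2 → C_1 maps a triangle to the signed sum of its edges. For instance
  ∂[0,2,3] = [2,3] − [0,3] + [0,2],
  ∂[0,4,6] = [4,6] − [0,6] + [0,4].
This gives a 18×12 integer matrix of rank 12; reducing to Smith normal form yields diagonal entries (1,1,1,1,1,1,1,1,1,1,1,2).

Reading off H_k = ker ∂_k / im ∂_{k+1}:

  H_1: rank ker ∂_1 − rank ∂_2 = (18 − 6) − 12 = 0, and ∂_2 has invariant factor 2 > 1, so H_1 ≅ Z/2.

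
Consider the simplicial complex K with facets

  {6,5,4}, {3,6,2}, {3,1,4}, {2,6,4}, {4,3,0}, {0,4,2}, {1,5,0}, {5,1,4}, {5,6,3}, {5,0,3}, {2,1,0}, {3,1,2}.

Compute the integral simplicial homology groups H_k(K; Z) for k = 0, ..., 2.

Take the total order 0 < 1 < 2 < 3 < 4 < 5 < 6 on the vertex set. Then K (dimension 2) consists of the simplices:

  0-simplices (7): [0], [1], [2], [3], [4], [5], [6]
  1-simplices (18): [0,1], [0,2], [0,3], [0,4], [0,5], [1,2], [1,3], [1,4], [1,5], [2,3], [2,4], [2,6], [3,4], [3,5], [3,6], [4,5], [4,6], [5,6]
  2-simplices (12): [0,1,2], [0,1,5], [0,2,4], [0,3,4], [0,3,5], [1,2,3], [1,3,4], [1,4,5], [2,3,6], [2,4,6], [3,5,6], [4,5,6]

Hence C_0 ≅ Z^7, C_1 ≅ Z^18, C_2 ≅ Z^12.

∂_1: C_1 → C_0 maps an edge to its endpoints' difference, ∂[p,q] = q − p. For instance
  ∂[4,5] = [5] − [4].
The resulting 7×18 matrix has rank 6, and its Smith normal form has invariant factors (1,1,1,1,1,1).

∂_2: C_2 → C_1 acts by ∂[p,q,r] = [q,r] − [p,r] + [p,q]. For instance
  ∂[1,4,5] = [4,5] − [1,5] + [1,4],
  ∂[1,2,3] = [2,3] − [1,3] + [1,2].
As a 18×12 matrix over Z this has rank 12, with invariant factors (1,1,1,1,1,1,1,1,1,1,1,2).

From H_k ≅ ker(∂_k) / im(∂_{k+1}) we obtain:

  H_0: rank C_0 − rank ∂_1 = 7 − 6 = 1, and the invariant factors of ∂_1 are all 1, so H_0 ≅ Z.
  H_1: rank ker ∂_1 − rank ∂_2 = (18 − 6) − 12 = 0, and ∂_2 has invariant factor 2 > 1, so H_1 ≅ Z/2.
  H_2: rank ker ∂_2 − rank ∂_3 = (12 − 12) − 0 = 0, and there is no ∂_3, so H_2 ≅ 0.

H_0 ≅ Z,  H_1 ≅ Z/2,  H_2 = 0.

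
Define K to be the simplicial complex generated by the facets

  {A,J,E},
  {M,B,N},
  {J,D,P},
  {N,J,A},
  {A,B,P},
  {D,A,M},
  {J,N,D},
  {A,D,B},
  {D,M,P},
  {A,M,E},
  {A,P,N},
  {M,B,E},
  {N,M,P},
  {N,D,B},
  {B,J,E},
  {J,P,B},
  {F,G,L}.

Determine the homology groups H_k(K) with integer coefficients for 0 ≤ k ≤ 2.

Take the total order A < B < D < E < F < G < J < L < M < N < P on the vertex set. Then K (dimension 2) consists of the simplices:

  0-simplices (11): A, B, D, E, F, G, J, L, M, N, P
  1-simplices (27): AB, AD, AE, AJ, AM, AN, AP, BD, BE, BJ, BM, BN, BP, DJ, DM, DN, DP, EJ, EM, FG, FL, GL, JN, JP, MN, MP, NP
  2-simplices (17): ABD, ABP, ADM, AEJ, AEM, AJN, ANP, BDN, BEJ, BEM, BJP, BMN, DJN, DJP, DMP, FGL, MNP

Hence C_0 ≅ Z^11, C_1 ≅ Z^27, C_2 ≅ Z^17.

The boundary map ∂_1: C_1 → C_0 is given by ∂[p,q] = [q] − [p]. For instance
  ∂AM = M − A.
The resulting 11×27 matrix has rank 9, and its Smith normal form has invariant factors (1,1,1,1,1,1,1,1,1).

∂_2: C_2 → C_1 maps a triangle to the signed sum of its edges. For instance
  ∂FGL = GL − FL + FG,
  ∂BDN = DN − BN + BD.
As a 27×17 matrix over Z this has rank 16, with invariant factors (1,1,1,1,1,1,1,1,1,1,1,1,1,1,1,1).

Reading off H_k = ker ∂_k / im ∂_{k+1}:

  H_0: rank C_0 − rank ∂_1 = 11 − 9 = 2, and the invariant factors of ∂_1 are all 1, so H_0 ≅ Z^2.
  H_1: rank ker ∂_1 − rank ∂_2 = (27 − 9) − 16 = 2, and the invariant factors of ∂_2 are all 1, so H_1 ≅ Z^2.
  H_2: rank ker ∂_2 − rank ∂_3 = (17 − 16) − 0 = 1, and there is no ∂_3, so H_2 ≅ Z.

As a check, the Euler characteristic is 11 − 27 + 17 = 1, which agrees with 2 − 2 + 1 = 1.

H_0 ≅ Z^2,  H_1 ≅ Z^2,  H_2 ≅ Z.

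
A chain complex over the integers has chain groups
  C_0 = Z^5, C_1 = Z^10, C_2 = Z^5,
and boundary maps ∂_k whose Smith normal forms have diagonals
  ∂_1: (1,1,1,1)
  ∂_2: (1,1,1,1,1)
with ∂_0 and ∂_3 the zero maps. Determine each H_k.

H_0: b_0 = 5 − 0 − 4 = 1; torsion from ∂_1 factors > 1: none. So H_0 ≅ Z.
H_1: b_1 = 10 − 4 − 5 = 1; torsion from ∂_2 factors > 1: none. So H_1 ≅ Z.
H_2: b_2 = 5 − 5 − 0 = 0; torsion from ∂_3 factors > 1: none. So H_2 ≅ 0.

H_0 ≅ Z,  H_1 ≅ Z,  H_2 = 0.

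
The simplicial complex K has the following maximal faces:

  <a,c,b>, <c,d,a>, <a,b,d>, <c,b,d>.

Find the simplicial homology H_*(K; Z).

We work with the vertex ordering a < b < c < d. The simplices of K, each written with vertices in increasing order, are:

  0-simplices (4): a, b, c, d
  1-simplices (6): ab, ac, ad, bc, bd, cd
  2-simplices (4): abc, abd, acd, bcd

so the chain groups are C_0 ≅ Z^4, C_1 ≅ Z^6, C_2 ≅ Z^4.

The boundary map ∂_1: C_1 → C_0 maps an edge to its endpoints' difference, ∂[p,q] = q − p.
The resulting 4×6 matrix has rank 3, and its Smith normal form has invariant factors (1,1,1).

∂_2: C_2 → C_1 sends each 2-simplex [p,q,r] to [q,r] − [p,r] + [p,q]. For instance
  ∂acd = cd − ad + ac,
  ∂abc = bc − ac + ab.
The resulting 6×4 matrix has rank 3, and its Smith normal form has invariant factors (1,1,1).

Now H_k = ker ∂_k / im ∂_{k+1}, so:

  H_0: rank C_0 − rank ∂_1 = 4 − 3 = 1, and the invariant factors of ∂_1 are all 1, so H_0 ≅ Z.
  H_1: rank ker ∂_1 − rank ∂_2 = (6 − 3) − 3 = 0, and the invariant factors of ∂_2 are all 1, so H_1 ≅ 0.
  H_2: rank ker ∂_2 − rank ∂_3 = (4 − 3) − 0 = 1, and there is no ∂_3, so H_2 ≅ Z.

As a check, the Euler characteristic is 4 − 6 + 4 = 2, which agrees with 1 − 0 + 1 = 2.

H_0 ≅ Z,  H_1 = 0,  H_2 ≅ Z.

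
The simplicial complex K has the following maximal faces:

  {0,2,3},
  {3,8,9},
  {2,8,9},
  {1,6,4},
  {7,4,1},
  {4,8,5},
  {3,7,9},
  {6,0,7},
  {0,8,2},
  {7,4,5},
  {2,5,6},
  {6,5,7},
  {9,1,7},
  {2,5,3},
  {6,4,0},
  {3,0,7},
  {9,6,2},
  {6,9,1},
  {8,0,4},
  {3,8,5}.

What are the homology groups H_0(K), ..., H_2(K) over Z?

Fix the vertex order 0 < 1 < 2 < 3 < 4 < 5 < 6 < 7 < 8 < 9 and write every simplex with vertices in increasing order. Then dim K = 2 and the simplices of K are:

  0-simplices (10): [0], [1], [2], [3], [4], [5], [6], [7], [8], [9]
  1-simplices (30): (30 of them)
  2-simplices (20): (20 of them)

so the chain groups are C_0 ≅ Z^10, C_1 ≅ Z^30, C_2 ≅ Z^20.

∂_1: C_1 → C_0 sends each edge [p,q] (with p < q) to q − p. For instance
  ∂[3,9] = [9] − [3].
The resulting 10×30 matrix has rank 9, and its Smith normal form has invariant factors (1,1,1,1,1,1,1,1,1).

The boundary map ∂_2: C_2 → C_1 sends each 2-simplex [p,q,r] to [q,r] − [p,r] + [p,q]. For instance
  ∂[1,7,9] = [7,9] − [1,9] + [1,7],
  ∂[3,8,9] = [8,9] − [3,9] + [3,8].
This gives a 30×20 integer matrix of rank 20; reducing to Smith normal form yields diagonal entries (1,1,1,1,1,1,1,1,1,1,1,1,1,1,1,1,1,1,1,2).

Reading off H_k = ker ∂_k / im ∂_{k+1}:

  H_0: rank C_0 − rank ∂_1 = 10 − 9 = 1, and the invariant factors of ∂_1 are all 1, so H_0 = Z.
  H_1: rank ker ∂_1 − rank ∂_2 = (30 − 9) − 20 = 1, and ∂_2 has invariant factor 2 > 1, so H_1 = Z ⊕ Z_2.
  H_2: rank ker ∂_2 − rank ∂_3 = (20 − 20) − 0 = 0, and there is no ∂_3, so H_2 = 0.

As a check, the Euler characteristic is 10 − 30 + 20 = 0, which agrees with 1 − 1 + 0 = 0.

H_0 = Z,  H_1 = Z ⊕ Z_2,  H_2 = 0.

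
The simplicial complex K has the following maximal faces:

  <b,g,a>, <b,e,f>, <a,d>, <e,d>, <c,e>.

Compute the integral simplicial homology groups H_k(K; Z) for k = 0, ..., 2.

Fix the vertex order a < b < c < d < e < f < g and write every simplex with vertices in increasing order. Then dim K = 2 and the simplices of K are:

  0-simplices (7): a, b, c, d, e, f, g
  1-simplices (9): ab, ad, ag, be, bf, bg, ce, de, ef
  2-simplices (2): abg, bef

so the chain groups are C_0 ≅ Z^7, C_1 ≅ Z^9, C_2 ≅ Z^2.

∂_1: C_1 → C_0 sends each edge [p,q] (with p < q) to q − p. For instance
  ∂ce = e − c.
The resulting 7×9 matrix has rank 6, and its Smith normal form has invariant factors (1,1,1,1,1,1).

Boundary ∂_2: C_2 → C_1 sends each 2-simplex [p,q,r] to [q,r] − [p,r] + [p,q]. For instance
  ∂abg = bg − ag + ab,
  ∂bef = ef − bf + be.
As a 9×2 matrix over Z this has rank 2, with invariant factors (1,1).

From H_k ≅ ker(∂_k) / im(∂_{k+1}) we obtain:

  H_0: rank C_0 − rank ∂_1 = 7 − 6 = 1, and the invariant factors of ∂_1 are all 1, so H_0 ≅ Z.
  H_1: rank ker ∂_1 − rank ∂_2 = (9 − 6) − 2 = 1, and the invariant factors of ∂_2 are all 1, so H_1 ≅ Z.
  H_2: rank ker ∂_2 − rank ∂_3 = (2 − 2) − 0 = 0, and there is no ∂_3, so H_2 ≅ 0.

H_0 ≅ Z,  H_1 ≅ Z,  H_2 = 0.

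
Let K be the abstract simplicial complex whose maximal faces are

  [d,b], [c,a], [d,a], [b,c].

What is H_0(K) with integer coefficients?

K has 4 vertices, 4 edges.
rank ∂_0 = 0, rank ∂_1 = 3 ⇒ b_0 = 4 − 0 − 3 = 1; all invariant factors of ∂_1 are 1 so no torsion. So H_0 ≅ Z.

H_0 ≅ Z.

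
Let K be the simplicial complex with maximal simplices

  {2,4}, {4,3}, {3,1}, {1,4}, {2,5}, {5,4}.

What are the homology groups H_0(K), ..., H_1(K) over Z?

H_0 ≅ Z,  H_1 ≅ Z^2.

K has 5 vertices, 6 edges.
rank ∂_0 = 0, rank ∂_1 = 4 ⇒ b_0 = 5 − 0 − 4 = 1; all invariant factors of ∂_1 are 1 so no torsion. So H_0 = Z.
rank ∂_1 = 4, rank ∂_2 = 0 ⇒ b_1 = 6 − 4 − 0 = 2. So H_1 = Z^2.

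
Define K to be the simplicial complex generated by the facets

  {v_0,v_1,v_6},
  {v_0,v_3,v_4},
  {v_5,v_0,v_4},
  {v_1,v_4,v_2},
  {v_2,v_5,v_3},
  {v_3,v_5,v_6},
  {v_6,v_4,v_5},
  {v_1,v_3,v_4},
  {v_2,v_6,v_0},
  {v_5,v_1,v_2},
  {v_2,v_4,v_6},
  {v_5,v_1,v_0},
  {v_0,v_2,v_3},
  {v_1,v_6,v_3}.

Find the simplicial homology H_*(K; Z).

Fix the vertex order v_0 < v_1 < v_2 < v_3 < v_4 < v_5 < v_6 and write every simplex with vertices in increasing order. Then dim K = 2 and the simplices of K are:

  0-simplices (7): [v_0], [v_1], [v_2], [v_3], [v_4], [v_5], [v_6]
  1-simplices (21): (21 of them)
  2-simplices (14): (14 of them)

Hence C_0 ≅ Z^7, C_1 ≅ Z^21, C_2 ≅ Z^14.

Boundary ∂_1: C_1 → C_0 maps an edge to its endpoints' difference, ∂[p,q] = q − p. For instance
  ∂[v_2,v_6] = [v_6] − [v_2].
The resulting 7×21 matrix has rank 6, and its Smith normal form has invariant factors (1,1,1,1,1,1).

Boundary ∂_2: C_2 → C_1 acts by ∂[p,q,r] = [q,r] − [p,r] + [p,q]. For instance
  ∂[v_4,v_5,v_6] = [v_5,v_6] − [v_4,v_6] + [v_4,v_5],
  ∂[v_0,v_3,v_4] = [v_3,v_4] − [v_0,v_4] + [v_0,v_3].
The resulting 21×14 matrix has rank 13, and its Smith normal form has invariant factors (1,1,1,1,1,1,1,1,1,1,1,1,1).

Reading off H_k = ker ∂_k / im ∂_{k+1}:

  H_0: rank C_0 − rank ∂_1 = 7 − 6 = 1, and the invariant factors of ∂_1 are all 1, so H_0 = Z.
  H_1: rank ker ∂_1 − rank ∂_2 = (21 − 6) − 13 = 2, and the invariant factors of ∂_2 are all 1, so H_1 = Z^2.
  H_2: rank ker ∂_2 − rank ∂_3 = (14 − 13) − 0 = 1, and there is no ∂_3, so H_2 = Z.

H_0 ≅ Z,  H_1 ≅ Z^2,  H_2 ≅ Z.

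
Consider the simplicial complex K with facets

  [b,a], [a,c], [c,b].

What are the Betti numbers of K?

b_0 = 1, b_1 = 1.

Fix the vertex order a < b < c and write every simplex with vertices in increasing order. Then dim K = 1 and the simplices of K are:

  0-simplices (3): a, b, c
  1-simplices (3): ab, ac, bc

giving chain groups C_0 ≅ Z^3, C_1 ≅ Z^3.

Boundary ∂_1: C_1 → C_0 sends each edge [p,q] (with p < q) to q − p. For instance
  ∂bc = c − b.
As a 3×3 matrix over Z this has rank 2, with invariant factors (1,1).

From H_k ≅ ker(∂_k) / im(∂_{k+1}) we obtain:

  H_0: rank C_0 − rank ∂_1 = 3 − 2 = 1, and the invariant factors of ∂_1 are all 1, so H_0 ≅ Z.
  H_1: rank ker ∂_1 − rank ∂_2 = (3 − 2) − 0 = 1, and there is no ∂_2, so H_1 ≅ Z.

As a check, the Euler characteristic is 3 − 3 = 0, which agrees with 1 − 1 = 0.
(K is a triangulation of the circle S^1.)

Hence the Betti numbers are b_0 = 1, b_1 = 1.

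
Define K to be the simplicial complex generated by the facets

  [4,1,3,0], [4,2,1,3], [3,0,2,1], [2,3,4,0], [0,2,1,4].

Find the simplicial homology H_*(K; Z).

H_0 = Z,  H_1 = 0,  H_2 = 0,  H_3 = Z.

Fix the vertex order 0 < 1 < 2 < 3 < 4 and write every simplex with vertices in increasing order. Then dim K = 3 and the simplices of K are:

  0-simplices (5): [0], [1], [2], [3], [4]
  1-simplices (10): [0,1], [0,2], [0,3], [0,4], [1,2], [1,3], [1,4], [2,3], [2,4], [3,4]
  2-simplices (10): [0,1,2], [0,1,3], [0,1,4], [0,2,3], [0,2,4], [0,3,4], [1,2,3], [1,2,4], [1,3,4], [2,3,4]
  3-simplices (5): [0,1,2,3], [0,1,2,4], [0,1,3,4], [0,2,3,4], [1,2,3,4]

Hence C_0 ≅ Z^5, C_1 ≅ Z^10, C_2 ≅ Z^10, C_3 ≅ Z^5.

Boundary ∂_1: C_1 → C_0 maps an edge to its endpoints' difference, ∂[p,q] = q − p.
The 5×10 boundary matrix has rank 4 and Smith normal form diag(1,1,1,1).

Boundary ∂_2: C_2 → C_1 maps a triangle to the signed sum of its edges. For instance
  ∂[0,2,4] = [2,4] − [0,4] + [0,2],
  ∂[0,2,3] = [2,3] − [0,3] + [0,2].
The resulting 10×10 matrix has rank 6, and its Smith normal form has invariant factors (1,1,1,1,1,1).

∂_3: C_3 → C_2 sends each 3-simplex σ to the alternating sum Σ_i (−1)^i (σ with its i-th vertex removed). For instance
  ∂[0,1,3,4] = [1,3,4] − [0,3,4] + [0,1,4] − [0,1,3],
  ∂[0,2,3,4] = [2,3,4] − [0,3,4] + [0,2,4] − [0,2,3].
This gives a 10×5 integer matrix of rank 4; reducing to Smith normal form yields diagonal entries (1,1,1,1).

From H_k ≅ ker(∂_k) / im(∂_{k+1}) we obtain:

  H_0: rank C_0 − rank ∂_1 = 5 − 4 = 1, and the invariant factors of ∂_1 are all 1, so H_0 ≅ Z.
  H_1: rank ker ∂_1 − rank ∂_2 = (10 − 4) − 6 = 0, and the invariant factors of ∂_2 are all 1, so H_1 ≅ 0.
  H_2: rank ker ∂_2 − rank ∂_3 = (10 − 6) − 4 = 0, and the invariant factors of ∂_3 are all 1, so H_2 ≅ 0.
  H_3: rank ker ∂_3 − rank ∂_4 = (5 − 4) − 0 = 1, and there is no ∂_4, so H_3 ≅ Z.

As a check, the Euler characteristic is 5 − 10 + 10 − 5 = 0, which agrees with 1 − 0 + 0 − 1 = 0.
(K is a triangulation of the 3-sphere S^3.)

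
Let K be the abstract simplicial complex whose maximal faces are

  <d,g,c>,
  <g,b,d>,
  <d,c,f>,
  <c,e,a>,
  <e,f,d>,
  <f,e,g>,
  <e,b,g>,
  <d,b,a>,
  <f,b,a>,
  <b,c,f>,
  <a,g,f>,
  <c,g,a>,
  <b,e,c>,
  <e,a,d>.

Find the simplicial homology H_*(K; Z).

Take the total order a < b < c < d < e < f < g on the vertex set. Then K (dimension 2) consists of the simplices:

  0-simplices (7): a, b, c, d, e, f, g
  1-simplices (21): ab, ac, ad, ae, af, ag, bc, bd, be, bf, bg, cd, ce, cf, cg, de, df, dg, ef, eg, fg
  2-simplices (14): abd, abf, ace, acg, ade, afg, bce, bcf, bdg, beg, cdf, cdg, def, efg

so the chain groups are C_0 ≅ Z^7, C_1 ≅ Z^21, C_2 ≅ Z^14.

∂_1: C_1 → C_0 sends each edge [p,q] (with p < q) to q − p.
This gives a 7×21 integer matrix of rank 6; reducing to Smith normal form yields diagonal entries (1,1,1,1,1,1).

Boundary ∂_2: C_2 → C_1 acts by ∂[p,q,r] = [q,r] − [p,r] + [p,q]. For instance
  ∂def = ef − df + de,
  ∂bdg = dg − bg + bd.
As a 21×14 matrix over Z this has rank 13, with invariant factors (1,1,1,1,1,1,1,1,1,1,1,1,1).

Computing H_k = (kernel of ∂_k) / (image of ∂_{k+1}):

  H_0: rank C_0 − rank ∂_1 = 7 − 6 = 1, and the invariant factors of ∂_1 are all 1, so H_0 ≅ Z.
  H_1: rank ker ∂_1 − rank ∂_2 = (21 − 6) − 13 = 2, and the invariant factors of ∂_2 are all 1, so H_1 ≅ Z^2.
  H_2: rank ker ∂_2 − rank ∂_3 = (14 − 13) − 0 = 1, and there is no ∂_3, so H_2 ≅ Z.

H_0 ≅ Z,  H_1 ≅ Z^2,  H_2 ≅ Z.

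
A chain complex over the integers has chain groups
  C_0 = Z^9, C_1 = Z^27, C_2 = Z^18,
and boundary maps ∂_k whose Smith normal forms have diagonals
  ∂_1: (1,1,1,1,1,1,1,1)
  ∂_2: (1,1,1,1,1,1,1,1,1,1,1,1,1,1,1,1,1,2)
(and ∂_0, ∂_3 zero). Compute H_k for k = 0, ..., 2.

H_0 = Z,  H_1 = Z ⊕ Z/2,  H_2 = 0.

H_0: b_0 = 9 − 0 − 8 = 1; torsion from ∂_1 factors > 1: none. So H_0 = Z.
H_1: b_1 = 27 − 8 − 18 = 1; torsion from ∂_2 factors > 1: [2]. So H_1 = Z ⊕ Z/2.
H_2: b_2 = 18 − 18 − 0 = 0; torsion from ∂_3 factors > 1: none. So H_2 = 0.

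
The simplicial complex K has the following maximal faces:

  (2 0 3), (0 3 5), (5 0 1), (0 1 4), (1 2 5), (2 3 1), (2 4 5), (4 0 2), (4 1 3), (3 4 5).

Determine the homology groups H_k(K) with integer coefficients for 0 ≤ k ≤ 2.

Order the vertices as 0 < 1 < 2 < 3 < 4 < 5. Listing each simplex with vertices in this order, K has dimension 2 with simplices:

  0-simplices (6): [0], [1], [2], [3], [4], [5]
  1-simplices (15): [0,1], [0,2], [0,3], [0,4], [0,5], [1,2], [1,3], [1,4], [1,5], [2,3], [2,4], [2,5], [3,4], [3,5], [4,5]
  2-simplices (10): [0,1,4], [0,1,5], [0,2,3], [0,2,4], [0,3,5], [1,2,3], [1,2,5], [1,3,4], [2,4,5], [3,4,5]

giving chain groups C_0 ≅ Z^6, C_1 ≅ Z^15, C_2 ≅ Z^10.

Boundary ∂_1: C_1 → C_0 maps an edge to its endpoints' difference, ∂[p,q] = q − p. For instance
  ∂[0,5] = [5] − [0].
The resulting 6×15 matrix has rank 5, and its Smith normal form has invariant factors (1,1,1,1,1).

Boundary ∂_2: C_2 → C_1 maps a triangle to the signed sum of its edges. For instance
  ∂[0,2,4] = [2,4] − [0,4] + [0,2],
  ∂[0,2,3] = [2,3] − [0,3] + [0,2].
The resulting 15×10 matrix has rank 10, and its Smith normal form has invariant factors (1,1,1,1,1,1,1,1,1,2).

Computing H_k = (kernel of ∂_k) / (image of ∂_{k+1}):

  H_0: rank C_0 − rank ∂_1 = 6 − 5 = 1, and the invariant factors of ∂_1 are all 1, so H_0 ≅ Z.
  H_1: rank ker ∂_1 − rank ∂_2 = (15 − 5) − 10 = 0, and ∂_2 has invariant factor 2 > 1, so H_1 ≅ Z/2.
  H_2: rank ker ∂_2 − rank ∂_3 = (10 − 10) − 0 = 0, and there is no ∂_3, so H_2 ≅ 0.

H_0 ≅ Z,  H_1 ≅ Z/2,  H_2 = 0.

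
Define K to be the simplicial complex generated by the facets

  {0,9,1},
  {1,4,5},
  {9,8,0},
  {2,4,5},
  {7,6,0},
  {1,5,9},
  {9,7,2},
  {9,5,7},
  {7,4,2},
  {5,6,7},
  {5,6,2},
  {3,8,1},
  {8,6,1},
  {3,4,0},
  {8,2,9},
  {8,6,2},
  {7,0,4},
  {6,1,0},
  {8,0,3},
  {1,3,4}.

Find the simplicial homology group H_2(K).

K has 10 vertices, 30 edges, 20 triangles.
rank ∂_2 = 20, rank ∂_3 = 0 ⇒ b_2 = 20 − 20 − 0 = 0. So H_2 = 0.

H_2 ≅ 0.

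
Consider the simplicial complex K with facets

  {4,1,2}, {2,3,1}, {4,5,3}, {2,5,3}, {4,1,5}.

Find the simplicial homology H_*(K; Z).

K has 5 vertices, 10 edges, 5 triangles.
rank ∂_0 = 0, rank ∂_1 = 4 ⇒ b_0 = 5 − 0 − 4 = 1; all invariant factors of ∂_1 are 1 so no torsion. So H_0 = Z.
rank ∂_1 = 4, rank ∂_2 = 5 ⇒ b_1 = 10 − 4 − 5 = 1; all invariant factors of ∂_2 are 1 so no torsion. So H_1 = Z.
rank ∂_2 = 5, rank ∂_3 = 0 ⇒ b_2 = 5 − 5 − 0 = 0. So H_2 = 0.

H_0 ≅ Z,  H_1 ≅ Z,  H_2 = 0.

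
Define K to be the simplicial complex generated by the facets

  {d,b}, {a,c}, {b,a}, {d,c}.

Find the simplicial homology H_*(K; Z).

H_0 = Z,  H_1 = Z.

Order the vertices as a < b < c < d. Listing each simplex with vertices in this order, K has dimension 1 with simplices:

  0-simplices (4): a, b, c, d
  1-simplices (4): ab, ac, bd, cd

giving chain groups C_0 ≅ Z^4, C_1 ≅ Z^4.

The boundary map ∂_1: C_1 → C_0 maps an edge to its endpoints' difference, ∂[p,q] = q − p.
The 4×4 boundary matrix has rank 3 and Smith normal form diag(1,1,1).

Now H_k = ker ∂_k / im ∂_{k+1}, so:

  H_0: rank C_0 − rank ∂_1 = 4 − 3 = 1, and the invariant factors of ∂_1 are all 1, so H_0 = Z.
  H_1: rank ker ∂_1 − rank ∂_2 = (4 − 3) − 0 = 1, and there is no ∂_2, so H_1 = Z.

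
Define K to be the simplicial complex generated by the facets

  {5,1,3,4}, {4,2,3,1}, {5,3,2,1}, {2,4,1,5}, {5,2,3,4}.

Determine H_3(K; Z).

Fix the vertex order 1 < 2 < 3 < 4 < 5 and write every simplex with vertices in increasing order. Then dim K = 3 and the simplices of K are:

  0-simplices (5): [1], [2], [3], [4], [5]
  1-simplices (10): [1,2], [1,3], [1,4], [1,5], [2,3], [2,4], [2,5], [3,4], [3,5], [4,5]
  2-simplices (10): [1,2,3], [1,2,4], [1,2,5], [1,3,4], [1,3,5], [1,4,5], [2,3,4], [2,3,5], [2,4,5], [3,4,5]
  3-simplices (5): [1,2,3,4], [1,2,3,5], [1,2,4,5], [1,3,4,5], [2,3,4,5]

giving chain groups C_0 ≅ Z^5, C_1 ≅ Z^10, C_2 ≅ Z^10, C_3 ≅ Z^5.

Boundary ∂_1: C_1 → C_0 maps an edge to its endpoints' difference, ∂[p,q] = q − p. For instance
  ∂[2,3] = [3] − [2].
This gives a 5×10 integer matrix of rank 4; reducing to Smith normal form yields diagonal entries (1,1,1,1).

Boundary ∂_2: C_2 → C_1 acts by ∂[p,q,r] = [q,r] − [p,r] + [p,q]. For instance
  ∂[1,2,4] = [2,4] − [1,4] + [1,2],
  ∂[1,3,4] = [3,4] − [1,4] + [1,3].
As a 10×10 matrix over Z this has rank 6, with invariant factors (1,1,1,1,1,1).

∂_3: C_3 → C_2 sends each 3-simplex σ to the alternating sum Σ_i (−1)^i (σ with its i-th vertex removed). For instance
  ∂[2,3,4,5] = [3,4,5] − [2,4,5] + [2,3,5] − [2,3,4],
  ∂[1,2,3,5] = [2,3,5] − [1,3,5] + [1,2,5] − [1,2,3].
The resulting 10×5 matrix has rank 4, and its Smith normal form has invariant factors (1,1,1,1).

From H_k ≅ ker(∂_k) / im(∂_{k+1}) we obtain:

  H_3: rank ker ∂_3 − rank ∂_4 = (5 − 4) − 0 = 1, and there is no ∂_4, so H_3 = Z.

H_3 ≅ Z.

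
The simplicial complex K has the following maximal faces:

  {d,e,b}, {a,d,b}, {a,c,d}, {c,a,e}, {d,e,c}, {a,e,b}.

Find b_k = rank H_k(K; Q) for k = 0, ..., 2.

b_0 = 1, b_1 = 0, b_2 = 1.

K has 5 vertices, 9 edges, 6 triangles.
rank ∂_0 = 0, rank ∂_1 = 4 ⇒ b_0 = 5 − 0 − 4 = 1; all invariant factors of ∂_1 are 1 so no torsion. So H_0 = Z.
rank ∂_1 = 4, rank ∂_2 = 5 ⇒ b_1 = 9 − 4 − 5 = 0; all invariant factors of ∂_2 are 1 so no torsion. So H_1 = 0.
rank ∂_2 = 5, rank ∂_3 = 0 ⇒ b_2 = 6 − 5 − 0 = 1. So H_2 = Z.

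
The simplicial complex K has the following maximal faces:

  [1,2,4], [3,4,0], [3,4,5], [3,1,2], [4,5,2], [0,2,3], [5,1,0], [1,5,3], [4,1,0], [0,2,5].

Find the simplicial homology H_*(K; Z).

Fix the vertex order 0 < 1 < 2 < 3 < 4 < 5 and write every simplex with vertices in increasing order. Then dim K = 2 and the simplices of K are:

  0-simplices (6): [0], [1], [2], [3], [4], [5]
  1-simplices (15): [0,1], [0,2], [0,3], [0,4], [0,5], [1,2], [1,3], [1,4], [1,5], [2,3], [2,4], [2,5], [3,4], [3,5], [4,5]
  2-simplices (10): [0,1,4], [0,1,5], [0,2,3], [0,2,5], [0,3,4], [1,2,3], [1,2,4], [1,3,5], [2,4,5], [3,4,5]

Hence C_0 ≅ Z^6, C_1 ≅ Z^15, C_2 ≅ Z^10.

Boundary ∂_1: C_1 → C_0 sends each edge [p,q] (with p < q) to q − p.
The resulting 6×15 matrix has rank 5, and its Smith normal form has invariant factors (1,1,1,1,1).

The boundary map ∂_2: C_2 → C_1 sends each 2-simplex [p,q,r] to [q,r] − [p,r] + [p,q]. For instance
  ∂[1,3,5] = [3,5] − [1,5] + [1,3],
  ∂[1,2,4] = [2,4] − [1,4] + [1,2].
The 15×10 boundary matrix has rank 10 and Smith normal form diag(1,1,1,1,1,1,1,1,1,2).

Reading off H_k = ker ∂_k / im ∂_{k+1}:

  H_0: rank C_0 − rank ∂_1 = 6 − 5 = 1, and the invariant factors of ∂_1 are all 1, so H_0 = Z.
  H_1: rank ker ∂_1 − rank ∂_2 = (15 − 5) − 10 = 0, and ∂_2 has invariant factor 2 > 1, so H_1 = Z/2.
  H_2: rank ker ∂_2 − rank ∂_3 = (10 − 10) − 0 = 0, and there is no ∂_3, so H_2 = 0.

(K is a triangulation of the real projective plane RP^2.)

H_0 = Z,  H_1 = Z/2,  H_2 = 0.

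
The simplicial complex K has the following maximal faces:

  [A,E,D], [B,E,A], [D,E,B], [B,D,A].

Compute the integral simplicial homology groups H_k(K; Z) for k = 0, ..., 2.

H_0 = Z,  H_1 = 0,  H_2 = Z.

Order the vertices as A < B < D < E. Listing each simplex with vertices in this order, K has dimension 2 with simplices:

  0-simplices (4): A, B, D, E
  1-simplices (6): AB, AD, AE, BD, BE, DE
  2-simplices (4): ABD, ABE, ADE, BDE

giving chain groups C_0 ≅ Z^4, C_1 ≅ Z^6, C_2 ≅ Z^4.

Boundary ∂_1: C_1 → C_0 is given by ∂[p,q] = [q] − [p]. For instance
  ∂AD = D − A.
As a 4×6 matrix over Z this has rank 3, with invariant factors (1,1,1).

Boundary ∂_2: C_2 → C_1 acts by ∂[p,q,r] = [q,r] − [p,r] + [p,q]. For instance
  ∂ABE = BE − AE + AB,
  ∂BDE = DE − BE + BD.
As a 6×4 matrix over Z this has rank 3, with invariant factors (1,1,1).

Computing H_k = (kernel of ∂_k) / (image of ∂_{k+1}):

  H_0: rank C_0 − rank ∂_1 = 4 − 3 = 1, and the invariant factors of ∂_1 are all 1, so H_0 = Z.
  H_1: rank ker ∂_1 − rank ∂_2 = (6 − 3) − 3 = 0, and the invariant factors of ∂_2 are all 1, so H_1 = 0.
  H_2: rank ker ∂_2 − rank ∂_3 = (4 − 3) − 0 = 1, and there is no ∂_3, so H_2 = Z.

As a check, the Euler characteristic is 4 − 6 + 4 = 2, which agrees with 1 − 0 + 1 = 2.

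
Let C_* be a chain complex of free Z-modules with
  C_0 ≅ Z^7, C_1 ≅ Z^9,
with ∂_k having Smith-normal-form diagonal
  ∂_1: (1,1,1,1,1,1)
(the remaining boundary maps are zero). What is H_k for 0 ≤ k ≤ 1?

H_0: b_0 = 7 − 0 − 6 = 1; torsion from ∂_1 factors > 1: none. So H_0 = Z.
H_1: b_1 = 9 − 6 − 0 = 3; torsion from ∂_2 factors > 1: none. So H_1 = Z^3.

H_0 = Z,  H_1 = Z^3.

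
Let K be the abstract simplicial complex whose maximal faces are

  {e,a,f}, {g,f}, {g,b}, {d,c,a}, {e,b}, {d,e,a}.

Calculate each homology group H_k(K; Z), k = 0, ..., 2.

Fix the vertex order a < b < c < d < e < f < g and write every simplex with vertices in increasing order. Then dim K = 2 and the simplices of K are:

  0-simplices (7): a, b, c, d, e, f, g
  1-simplices (10): ac, ad, ae, af, be, bg, cd, de, ef, fg
  2-simplices (3): acd, ade, aef

so the chain groups are C_0 ≅ Z^7, C_1 ≅ Z^10, C_2 ≅ Z^3.

∂_1: C_1 → C_0 is given by ∂[p,q] = [q] − [p]. For instance
  ∂be = e − b.
The 7×10 boundary matrix has rank 6 and Smith normal form diag(1,1,1,1,1,1).

∂_2: C_2 → C_1 acts by ∂[p,q,r] = [q,r] − [p,r] + [p,q]. For instance
  ∂ade = de − ae + ad,
  ∂acd = cd − ad + ac.
This gives a 10×3 integer matrix of rank 3; reducing to Smith normal form yields diagonal entries (1,1,1).

Now H_k = ker ∂_k / im ∂_{k+1}, so:

  H_0: rank C_0 − rank ∂_1 = 7 − 6 = 1, and the invariant factors of ∂_1 are all 1, so H_0 ≅ Z.
  H_1: rank ker ∂_1 − rank ∂_2 = (10 − 6) − 3 = 1, and the invariant factors of ∂_2 are all 1, so H_1 ≅ Z.
  H_2: rank ker ∂_2 − rank ∂_3 = (3 − 3) − 0 = 0, and there is no ∂_3, so H_2 ≅ 0.

As a check, the Euler characteristic is 7 − 10 + 3 = 0, which agrees with 1 − 1 + 0 = 0.

H_0 = Z,  H_1 = Z,  H_2 = 0.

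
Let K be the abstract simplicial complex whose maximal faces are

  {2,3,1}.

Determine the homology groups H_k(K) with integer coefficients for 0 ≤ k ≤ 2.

H_0 ≅ Z,  H_1 = 0,  H_2 = 0.

Fix the vertex order 1 < 2 < 3 and write every simplex with vertices in increasing order. Then dim K = 2 and the simplices of K are:

  0-simplices (3): [1], [2], [3]
  1-simplices (3): [1,2], [1,3], [2,3]
  2-simplices (1): [1,2,3]

so the chain groups are C_0 ≅ Z^3, C_1 ≅ Z^3, C_2 ≅ Z^1.

The boundary map ∂_1: C_1 → C_0 sends each edge [p,q] (with p < q) to q − p. For instance
  ∂[2,3] = [3] − [2].
The resulting 3×3 matrix has rank 2, and its Smith normal form has invariant factors (1,1).

∂_2: C_2 → C_1 maps a triangle to the signed sum of its edges. For instance
  ∂[1,2,3] = [2,3] − [1,3] + [1,2].
This gives a 3×1 integer matrix of rank 1; reducing to Smith normal form yields diagonal entries (1).

Reading off H_k = ker ∂_k / im ∂_{k+1}:

  H_0: rank C_0 − rank ∂_1 = 3 − 2 = 1, and the invariant factors of ∂_1 are all 1, so H_0 ≅ Z.
  H_1: rank ker ∂_1 − rank ∂_2 = (3 − 2) − 1 = 0, and the invariant factors of ∂_2 are all 1, so H_1 ≅ 0.
  H_2: rank ker ∂_2 − rank ∂_3 = (1 − 1) − 0 = 0, and there is no ∂_3, so H_2 ≅ 0.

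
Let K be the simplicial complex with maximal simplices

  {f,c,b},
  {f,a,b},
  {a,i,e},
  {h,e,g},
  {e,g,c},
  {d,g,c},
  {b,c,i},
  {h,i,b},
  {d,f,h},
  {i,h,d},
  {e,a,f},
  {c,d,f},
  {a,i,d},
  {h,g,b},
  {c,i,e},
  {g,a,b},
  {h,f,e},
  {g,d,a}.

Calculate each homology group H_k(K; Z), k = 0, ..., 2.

Take the total order a < b < c < d < e < f < g < h < i on the vertex set. Then K (dimension 2) consists of the simplices:

  0-simplices (9): a, b, c, d, e, f, g, h, i
  1-simplices (27): ab, ad, ae, af, ag, ai, bc, bf, bg, bh, bi, cd, ce, cf, cg, ci, df, dg, dh, di, ef, eg, eh, ei, fh, gh, hi
  2-simplices (18): abf, abg, adg, adi, aef, aei, bcf, bci, bgh, bhi, cdf, cdg, ceg, cei, dfh, dhi, efh, egh

so the chain groups are C_0 ≅ Z^9, C_1 ≅ Z^27, C_2 ≅ Z^18.

∂_1: C_1 → C_0 sends each edge [p,q] (with p < q) to q − p. For instance
  ∂eg = g − e.
As a 9×27 matrix over Z this has rank 8, with invariant factors (1,1,1,1,1,1,1,1).

Boundary ∂_2: C_2 → C_1 acts by ∂[p,q,r] = [q,r] − [p,r] + [p,q]. For instance
  ∂adg = dg − ag + ad,
  ∂adi = di − ai + ad.
The resulting 27×18 matrix has rank 17, and its Smith normal form has invariant factors (1,1,1,1,1,1,1,1,1,1,1,1,1,1,1,1,1).

Computing H_k = (kernel of ∂_k) / (image of ∂_{k+1}):

  H_0: rank C_0 − rank ∂_1 = 9 − 8 = 1, and the invariant factors of ∂_1 are all 1, so H_0 = Z.
  H_1: rank ker ∂_1 − rank ∂_2 = (27 − 8) − 17 = 2, and the invariant factors of ∂_2 are all 1, so H_1 = Z^2.
  H_2: rank ker ∂_2 − rank ∂_3 = (18 − 17) − 0 = 1, and there is no ∂_3, so H_2 = Z.

H_0 ≅ Z,  H_1 ≅ Z^2,  H_2 ≅ Z.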